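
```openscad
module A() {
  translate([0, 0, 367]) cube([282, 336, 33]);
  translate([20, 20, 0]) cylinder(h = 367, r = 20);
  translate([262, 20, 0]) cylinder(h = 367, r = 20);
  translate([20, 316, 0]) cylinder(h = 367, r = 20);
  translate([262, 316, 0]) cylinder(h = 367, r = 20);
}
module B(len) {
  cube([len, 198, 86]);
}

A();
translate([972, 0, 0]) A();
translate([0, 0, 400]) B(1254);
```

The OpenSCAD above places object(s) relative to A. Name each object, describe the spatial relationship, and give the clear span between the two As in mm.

Second stool starts at x = 972; first ends at x = 282; clear span = 972 − 282 = 690 mm.

A is a stool. B is a beam. A beam spans the tops of two stools. The clear span between the two stools is 690 mm.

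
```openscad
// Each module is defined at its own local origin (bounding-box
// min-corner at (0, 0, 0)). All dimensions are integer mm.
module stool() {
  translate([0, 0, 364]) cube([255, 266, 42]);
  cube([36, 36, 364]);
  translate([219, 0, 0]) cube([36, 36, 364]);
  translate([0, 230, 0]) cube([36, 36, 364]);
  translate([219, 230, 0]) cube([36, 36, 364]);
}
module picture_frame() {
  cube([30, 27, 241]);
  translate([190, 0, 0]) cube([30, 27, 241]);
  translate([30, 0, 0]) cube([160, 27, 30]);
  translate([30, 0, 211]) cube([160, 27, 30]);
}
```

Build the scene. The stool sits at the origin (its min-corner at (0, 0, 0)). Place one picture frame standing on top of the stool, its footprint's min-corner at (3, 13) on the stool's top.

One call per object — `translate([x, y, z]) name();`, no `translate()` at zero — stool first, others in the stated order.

stool();
translate([3, 13, 406]) picture_frame();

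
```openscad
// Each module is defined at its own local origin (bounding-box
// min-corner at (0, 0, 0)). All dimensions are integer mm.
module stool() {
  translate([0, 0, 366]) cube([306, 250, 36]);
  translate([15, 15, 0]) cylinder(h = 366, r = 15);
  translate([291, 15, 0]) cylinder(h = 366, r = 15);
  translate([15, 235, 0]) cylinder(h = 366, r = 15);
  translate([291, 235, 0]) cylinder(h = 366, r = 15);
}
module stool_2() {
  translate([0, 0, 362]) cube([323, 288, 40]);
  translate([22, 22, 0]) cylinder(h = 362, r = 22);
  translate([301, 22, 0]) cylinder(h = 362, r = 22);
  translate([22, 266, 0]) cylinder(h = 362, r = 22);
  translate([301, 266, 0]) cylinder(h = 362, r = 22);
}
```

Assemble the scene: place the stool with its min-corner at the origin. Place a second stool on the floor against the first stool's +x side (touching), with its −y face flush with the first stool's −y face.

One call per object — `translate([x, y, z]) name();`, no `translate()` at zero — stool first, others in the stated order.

stool();
translate([306, 0, 0]) stool_2();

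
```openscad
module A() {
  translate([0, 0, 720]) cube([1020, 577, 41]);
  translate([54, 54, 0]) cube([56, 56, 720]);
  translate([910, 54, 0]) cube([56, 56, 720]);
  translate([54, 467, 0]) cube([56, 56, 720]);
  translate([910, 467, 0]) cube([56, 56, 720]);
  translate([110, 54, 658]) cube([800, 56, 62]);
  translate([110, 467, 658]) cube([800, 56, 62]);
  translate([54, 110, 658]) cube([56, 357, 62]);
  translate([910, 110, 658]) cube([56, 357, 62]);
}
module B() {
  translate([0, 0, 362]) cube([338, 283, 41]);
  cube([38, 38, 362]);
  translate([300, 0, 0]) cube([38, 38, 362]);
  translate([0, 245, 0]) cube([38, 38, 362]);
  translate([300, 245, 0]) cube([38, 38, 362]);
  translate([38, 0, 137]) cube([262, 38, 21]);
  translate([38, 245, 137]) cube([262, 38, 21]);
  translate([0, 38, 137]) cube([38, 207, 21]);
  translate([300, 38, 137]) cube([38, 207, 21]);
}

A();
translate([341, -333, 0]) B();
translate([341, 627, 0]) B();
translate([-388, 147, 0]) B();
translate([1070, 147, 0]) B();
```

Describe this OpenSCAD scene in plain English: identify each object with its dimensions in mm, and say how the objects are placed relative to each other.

A is a table with a 1020×577 mm rectangular top, 41 mm thick, top surface at z = 761 mm, supported by four 56×56 mm square legs, each inset 54 mm from the nearest pair of top edges, running from the floor. Four apron rails, 56 mm thick and 62 mm tall, run between adjacent legs with their top edges flush with the underside of the top and their outer faces flush with the legs' outer faces.

B is a simple wooden stool: a rectangular seat 338 mm (x) by 283 mm (y), 41 mm thick, top face at z = 403 mm, on four square legs, each 38×38 mm in cross-section. The legs rest on z = 0, each flush with a corner of the seat. Four stretchers, 38 mm wide and 21 mm tall, connect adjacent legs with their undersides at z = 137 mm, each running between the inner faces of the legs it joins and aligned with the legs' outer faces on the other axis.

Four stools sit around the table at the −y, +y, −x, +x sides.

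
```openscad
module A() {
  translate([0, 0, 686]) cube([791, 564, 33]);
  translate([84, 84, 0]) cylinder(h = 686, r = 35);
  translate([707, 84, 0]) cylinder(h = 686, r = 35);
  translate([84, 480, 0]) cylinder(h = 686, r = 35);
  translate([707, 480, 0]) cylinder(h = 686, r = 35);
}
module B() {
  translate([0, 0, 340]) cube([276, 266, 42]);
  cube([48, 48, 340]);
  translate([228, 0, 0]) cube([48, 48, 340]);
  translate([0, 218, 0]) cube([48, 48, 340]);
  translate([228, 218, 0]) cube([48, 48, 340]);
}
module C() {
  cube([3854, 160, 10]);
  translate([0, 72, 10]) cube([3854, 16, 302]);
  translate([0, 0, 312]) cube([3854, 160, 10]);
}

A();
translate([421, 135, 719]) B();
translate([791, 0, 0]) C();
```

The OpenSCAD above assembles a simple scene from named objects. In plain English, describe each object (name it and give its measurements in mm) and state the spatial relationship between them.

A is a table: top 791 mm (x) × 564 mm (y), 33 mm thick, upper face at z = 719 mm, on four round legs of 70 mm diameter, each leg's bounding box inset 49 mm from the nearest pair of top edges, running from z = 0 to the bottom of the top.

B is a four-legged stool. The seat is a 276×266×42 mm slab whose top surface is at z = 382 mm; four square legs, each 48×48 mm in cross-section, run from the floor (z = 0) to the underside of the seat, each flush with a corner of the seat.

C is an I-beam lying along x, 3854 mm long. Overall section height 322 mm. Two flanges 160 mm wide (y) and 10 mm thick, one on the floor and one at the top; a web 16 mm thick runs between them, centred on the flange width.

The stool is on top of the table. The I-beam is against the table's +x side, with their −y faces flush.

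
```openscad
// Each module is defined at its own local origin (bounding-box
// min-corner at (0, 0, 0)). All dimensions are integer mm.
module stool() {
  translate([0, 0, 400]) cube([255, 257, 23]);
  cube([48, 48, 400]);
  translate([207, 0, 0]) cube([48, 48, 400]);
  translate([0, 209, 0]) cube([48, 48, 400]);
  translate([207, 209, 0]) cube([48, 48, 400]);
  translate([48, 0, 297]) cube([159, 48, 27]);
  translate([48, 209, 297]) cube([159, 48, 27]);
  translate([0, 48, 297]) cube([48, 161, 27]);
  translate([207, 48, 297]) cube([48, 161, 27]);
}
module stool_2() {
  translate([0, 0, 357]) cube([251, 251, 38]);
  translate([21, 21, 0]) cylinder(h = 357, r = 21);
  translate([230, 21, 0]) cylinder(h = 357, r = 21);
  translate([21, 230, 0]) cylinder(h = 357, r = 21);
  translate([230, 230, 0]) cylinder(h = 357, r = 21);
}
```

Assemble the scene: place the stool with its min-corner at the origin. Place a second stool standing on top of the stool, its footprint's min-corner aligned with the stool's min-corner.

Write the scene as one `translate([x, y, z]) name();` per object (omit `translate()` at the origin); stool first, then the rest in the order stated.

stool();
translate([0, 0, 423]) stool_2();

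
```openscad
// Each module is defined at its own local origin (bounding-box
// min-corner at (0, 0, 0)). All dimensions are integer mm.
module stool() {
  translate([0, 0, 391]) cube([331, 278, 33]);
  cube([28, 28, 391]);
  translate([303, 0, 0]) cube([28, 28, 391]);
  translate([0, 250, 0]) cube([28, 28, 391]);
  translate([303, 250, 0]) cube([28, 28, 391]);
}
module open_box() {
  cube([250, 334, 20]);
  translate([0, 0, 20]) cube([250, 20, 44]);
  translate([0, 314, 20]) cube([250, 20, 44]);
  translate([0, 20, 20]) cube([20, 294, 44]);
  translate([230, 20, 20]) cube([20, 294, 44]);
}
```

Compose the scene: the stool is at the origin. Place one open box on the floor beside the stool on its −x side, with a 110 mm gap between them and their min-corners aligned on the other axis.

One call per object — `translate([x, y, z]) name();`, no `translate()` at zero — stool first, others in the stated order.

stool();
translate([-360, 0, 0]) open_box();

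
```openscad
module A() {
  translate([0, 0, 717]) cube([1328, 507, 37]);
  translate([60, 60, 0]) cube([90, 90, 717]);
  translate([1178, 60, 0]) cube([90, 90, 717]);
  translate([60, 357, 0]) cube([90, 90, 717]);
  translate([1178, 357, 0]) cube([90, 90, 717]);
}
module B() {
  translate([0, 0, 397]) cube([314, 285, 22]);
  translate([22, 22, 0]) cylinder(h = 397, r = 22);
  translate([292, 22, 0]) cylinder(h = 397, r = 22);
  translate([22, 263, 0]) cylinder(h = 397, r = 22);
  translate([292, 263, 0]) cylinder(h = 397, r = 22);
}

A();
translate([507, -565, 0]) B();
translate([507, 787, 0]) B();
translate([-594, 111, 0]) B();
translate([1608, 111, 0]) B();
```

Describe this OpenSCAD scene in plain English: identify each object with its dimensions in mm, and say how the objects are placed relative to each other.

A is a table: top 1328 mm (x) × 507 mm (y), 37 mm thick, upper face at z = 754 mm, on four 90×90 mm square legs, each inset 60 mm from the nearest pair of top edges, running from z = 0 to the bottom of the top.

B is a simple wooden stool: a rectangular seat 314 mm (x) by 285 mm (y), 22 mm thick, top face at z = 419 mm, on four round legs, each 44 mm in diameter. The legs rest on z = 0, each leg's axis is inset half a diameter from the nearest pair of seat edges (so the leg's bounding box is flush with the corner).

Four stools sit around the table at the −y, +y, −x, +x sides.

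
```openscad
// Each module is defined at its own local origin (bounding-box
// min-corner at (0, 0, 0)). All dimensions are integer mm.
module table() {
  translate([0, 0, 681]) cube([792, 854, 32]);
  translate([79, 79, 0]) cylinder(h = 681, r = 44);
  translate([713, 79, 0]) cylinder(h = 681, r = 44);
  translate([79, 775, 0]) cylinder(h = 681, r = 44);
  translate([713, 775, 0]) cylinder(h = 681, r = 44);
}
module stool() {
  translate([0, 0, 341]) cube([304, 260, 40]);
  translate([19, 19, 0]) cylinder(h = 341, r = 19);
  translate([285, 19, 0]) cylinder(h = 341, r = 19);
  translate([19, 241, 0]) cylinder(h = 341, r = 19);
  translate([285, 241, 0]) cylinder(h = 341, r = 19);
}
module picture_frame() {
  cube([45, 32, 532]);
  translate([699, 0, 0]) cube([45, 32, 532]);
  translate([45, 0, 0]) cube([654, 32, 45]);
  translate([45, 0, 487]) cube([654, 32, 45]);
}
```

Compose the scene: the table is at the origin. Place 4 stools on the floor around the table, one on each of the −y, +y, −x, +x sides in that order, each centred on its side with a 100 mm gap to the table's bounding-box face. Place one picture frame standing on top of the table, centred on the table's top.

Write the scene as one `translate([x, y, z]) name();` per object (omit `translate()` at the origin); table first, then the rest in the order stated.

table();
translate([244, -360, 0]) stool();
translate([244, 954, 0]) stool();
translate([-404, 297, 0]) stool();
translate([892, 297, 0]) stool();
translate([24, 411, 713]) picture_frame();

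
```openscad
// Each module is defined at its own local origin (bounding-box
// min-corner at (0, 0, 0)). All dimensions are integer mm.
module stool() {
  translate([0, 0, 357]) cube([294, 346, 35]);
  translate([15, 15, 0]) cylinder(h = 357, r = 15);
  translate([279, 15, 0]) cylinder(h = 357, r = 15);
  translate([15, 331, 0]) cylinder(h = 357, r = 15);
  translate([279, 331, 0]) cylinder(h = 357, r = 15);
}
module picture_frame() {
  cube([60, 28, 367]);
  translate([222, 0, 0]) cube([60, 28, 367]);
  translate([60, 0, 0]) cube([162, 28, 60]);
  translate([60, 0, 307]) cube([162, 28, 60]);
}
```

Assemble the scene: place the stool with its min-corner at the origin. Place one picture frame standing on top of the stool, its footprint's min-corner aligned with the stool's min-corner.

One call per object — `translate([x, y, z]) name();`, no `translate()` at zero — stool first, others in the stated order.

stool();
translate([0, 0, 392]) picture_frame();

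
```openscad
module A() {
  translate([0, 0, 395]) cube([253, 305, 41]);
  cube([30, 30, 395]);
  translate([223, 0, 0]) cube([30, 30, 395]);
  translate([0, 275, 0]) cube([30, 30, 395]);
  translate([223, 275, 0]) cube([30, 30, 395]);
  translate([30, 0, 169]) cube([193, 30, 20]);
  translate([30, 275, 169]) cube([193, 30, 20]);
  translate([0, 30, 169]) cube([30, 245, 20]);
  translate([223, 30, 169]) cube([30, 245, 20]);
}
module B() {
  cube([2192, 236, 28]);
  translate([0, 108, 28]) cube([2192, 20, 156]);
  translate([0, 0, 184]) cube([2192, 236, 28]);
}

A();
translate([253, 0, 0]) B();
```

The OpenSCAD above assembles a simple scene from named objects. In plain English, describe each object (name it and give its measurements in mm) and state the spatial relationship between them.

A is a four-legged stool. The seat is 253×305 mm, 41 mm thick, top at z = 436 mm. It stands on four square legs, each 30×30 mm in cross-section, from z = 0 to the seat underside, each flush with a corner of the seat. Four stretchers, 30 mm wide and 20 mm tall, connect adjacent legs with their undersides at z = 169 mm, each running between the inner faces of the legs it joins and aligned with the legs' outer faces on the other axis.

B is an I-beam lying along x, 2192 mm long. Overall section height 212 mm. Two flanges 236 mm wide (y) and 28 mm thick, one on the floor and one at the top; a web 20 mm thick runs between them, centred on the flange width.

The I-beam is against the stool's +x side, with their −y faces flush.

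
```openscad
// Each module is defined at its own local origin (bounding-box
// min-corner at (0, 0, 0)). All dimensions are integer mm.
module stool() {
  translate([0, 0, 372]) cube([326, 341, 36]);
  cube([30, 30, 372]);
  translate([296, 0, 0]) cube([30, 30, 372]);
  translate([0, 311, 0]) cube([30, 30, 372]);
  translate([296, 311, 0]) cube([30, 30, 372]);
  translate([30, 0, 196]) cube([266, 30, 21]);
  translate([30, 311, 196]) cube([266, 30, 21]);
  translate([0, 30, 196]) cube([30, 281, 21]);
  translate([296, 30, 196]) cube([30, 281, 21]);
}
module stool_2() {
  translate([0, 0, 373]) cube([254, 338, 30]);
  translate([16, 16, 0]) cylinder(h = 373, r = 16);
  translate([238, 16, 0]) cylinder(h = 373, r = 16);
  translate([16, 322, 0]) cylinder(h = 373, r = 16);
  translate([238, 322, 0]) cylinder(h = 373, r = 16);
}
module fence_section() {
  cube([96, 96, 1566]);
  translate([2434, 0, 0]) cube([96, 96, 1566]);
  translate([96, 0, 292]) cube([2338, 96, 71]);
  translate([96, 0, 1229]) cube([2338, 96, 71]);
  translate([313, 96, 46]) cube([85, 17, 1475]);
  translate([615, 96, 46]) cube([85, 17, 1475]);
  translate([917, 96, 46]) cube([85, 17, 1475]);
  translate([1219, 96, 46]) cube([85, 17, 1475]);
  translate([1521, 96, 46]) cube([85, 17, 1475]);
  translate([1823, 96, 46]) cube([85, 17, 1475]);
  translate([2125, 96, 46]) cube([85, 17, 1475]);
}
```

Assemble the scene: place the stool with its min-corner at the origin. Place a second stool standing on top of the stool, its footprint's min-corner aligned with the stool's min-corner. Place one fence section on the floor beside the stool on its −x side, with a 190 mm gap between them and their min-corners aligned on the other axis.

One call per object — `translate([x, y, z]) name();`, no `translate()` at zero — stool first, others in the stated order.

stool();
translate([0, 0, 408]) stool_2();
translate([-2720, 0, 0]) fence_section();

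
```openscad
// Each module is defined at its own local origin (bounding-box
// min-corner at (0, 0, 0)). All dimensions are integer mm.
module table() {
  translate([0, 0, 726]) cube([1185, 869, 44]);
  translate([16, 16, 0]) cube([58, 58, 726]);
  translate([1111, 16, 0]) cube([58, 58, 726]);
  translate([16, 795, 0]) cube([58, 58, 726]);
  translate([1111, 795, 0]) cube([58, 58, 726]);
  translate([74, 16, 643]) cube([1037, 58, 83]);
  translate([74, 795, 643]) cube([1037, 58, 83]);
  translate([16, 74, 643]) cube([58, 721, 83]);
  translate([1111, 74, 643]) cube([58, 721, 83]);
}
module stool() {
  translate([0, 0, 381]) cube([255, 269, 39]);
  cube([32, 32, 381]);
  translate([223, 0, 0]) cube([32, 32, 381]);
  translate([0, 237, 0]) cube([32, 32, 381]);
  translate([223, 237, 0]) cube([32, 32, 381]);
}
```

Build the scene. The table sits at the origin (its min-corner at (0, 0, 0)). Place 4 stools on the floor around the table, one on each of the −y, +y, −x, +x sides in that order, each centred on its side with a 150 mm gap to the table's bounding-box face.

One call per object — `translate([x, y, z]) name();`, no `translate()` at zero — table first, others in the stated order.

table();
translate([465, -419, 0]) stool();
translate([465, 1019, 0]) stool();
translate([-405, 300, 0]) stool();
translate([1335, 300, 0]) stool();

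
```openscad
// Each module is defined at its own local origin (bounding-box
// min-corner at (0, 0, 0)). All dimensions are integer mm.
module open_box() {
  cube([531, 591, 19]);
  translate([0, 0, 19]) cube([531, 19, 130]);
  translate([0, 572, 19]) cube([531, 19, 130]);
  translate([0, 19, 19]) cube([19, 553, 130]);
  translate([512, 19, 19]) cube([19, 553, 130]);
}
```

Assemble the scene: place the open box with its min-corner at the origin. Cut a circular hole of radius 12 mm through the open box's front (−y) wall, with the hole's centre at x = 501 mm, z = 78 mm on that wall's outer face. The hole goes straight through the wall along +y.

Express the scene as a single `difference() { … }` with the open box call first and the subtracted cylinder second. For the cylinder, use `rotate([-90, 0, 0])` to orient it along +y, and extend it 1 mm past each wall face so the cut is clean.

difference() {
  open_box();
  translate([501, -1, 78]) rotate([-90, 0, 0]) cylinder(h = 21, r = 12);
}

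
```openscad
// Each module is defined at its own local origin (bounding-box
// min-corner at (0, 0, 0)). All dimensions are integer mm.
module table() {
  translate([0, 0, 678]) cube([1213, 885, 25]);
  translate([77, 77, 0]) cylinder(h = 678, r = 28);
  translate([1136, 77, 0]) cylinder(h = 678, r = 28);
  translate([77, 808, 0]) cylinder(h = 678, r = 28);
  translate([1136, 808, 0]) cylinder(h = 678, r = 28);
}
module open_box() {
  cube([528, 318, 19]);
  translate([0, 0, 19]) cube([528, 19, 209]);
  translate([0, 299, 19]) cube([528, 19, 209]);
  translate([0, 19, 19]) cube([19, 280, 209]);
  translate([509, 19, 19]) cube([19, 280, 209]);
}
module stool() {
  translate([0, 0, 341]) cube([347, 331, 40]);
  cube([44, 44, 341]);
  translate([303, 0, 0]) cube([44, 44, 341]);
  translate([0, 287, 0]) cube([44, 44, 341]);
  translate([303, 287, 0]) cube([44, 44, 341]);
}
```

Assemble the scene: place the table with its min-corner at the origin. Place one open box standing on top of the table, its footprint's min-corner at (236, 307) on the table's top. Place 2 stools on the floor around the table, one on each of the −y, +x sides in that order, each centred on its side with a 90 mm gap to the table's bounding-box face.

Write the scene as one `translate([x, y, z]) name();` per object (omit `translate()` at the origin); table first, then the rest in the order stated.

table();
translate([236, 307, 703]) open_box();
translate([433, -421, 0]) stool();
translate([1303, 277, 0]) stool();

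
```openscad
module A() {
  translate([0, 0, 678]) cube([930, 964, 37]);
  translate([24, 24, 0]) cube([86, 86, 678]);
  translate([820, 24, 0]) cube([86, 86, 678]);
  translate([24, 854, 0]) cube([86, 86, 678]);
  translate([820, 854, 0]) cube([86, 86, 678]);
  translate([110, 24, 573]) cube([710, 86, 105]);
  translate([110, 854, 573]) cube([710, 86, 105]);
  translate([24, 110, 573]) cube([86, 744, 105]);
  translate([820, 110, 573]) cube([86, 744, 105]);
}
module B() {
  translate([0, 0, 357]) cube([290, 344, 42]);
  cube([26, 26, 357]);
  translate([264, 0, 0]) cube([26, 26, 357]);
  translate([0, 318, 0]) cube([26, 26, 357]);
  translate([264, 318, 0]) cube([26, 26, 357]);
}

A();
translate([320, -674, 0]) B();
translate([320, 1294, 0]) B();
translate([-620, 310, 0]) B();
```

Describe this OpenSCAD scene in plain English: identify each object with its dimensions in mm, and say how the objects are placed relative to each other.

A is a table with a 930×964 mm rectangular top, 37 mm thick, top surface at z = 715 mm, supported by four 86×86 mm square legs, each inset 24 mm from the nearest pair of top edges, running from the floor. Four apron rails, 86 mm thick and 105 mm tall, run between adjacent legs with their top edges flush with the underside of the top and their outer faces flush with the legs' outer faces.

B is a simple wooden stool: a rectangular seat 290 mm (x) by 344 mm (y), 42 mm thick, top face at z = 399 mm, on four square legs, each 26×26 mm in cross-section. The legs rest on z = 0, each flush with a corner of the seat.

Three stools sit around the table at the −y, +y, −x sides.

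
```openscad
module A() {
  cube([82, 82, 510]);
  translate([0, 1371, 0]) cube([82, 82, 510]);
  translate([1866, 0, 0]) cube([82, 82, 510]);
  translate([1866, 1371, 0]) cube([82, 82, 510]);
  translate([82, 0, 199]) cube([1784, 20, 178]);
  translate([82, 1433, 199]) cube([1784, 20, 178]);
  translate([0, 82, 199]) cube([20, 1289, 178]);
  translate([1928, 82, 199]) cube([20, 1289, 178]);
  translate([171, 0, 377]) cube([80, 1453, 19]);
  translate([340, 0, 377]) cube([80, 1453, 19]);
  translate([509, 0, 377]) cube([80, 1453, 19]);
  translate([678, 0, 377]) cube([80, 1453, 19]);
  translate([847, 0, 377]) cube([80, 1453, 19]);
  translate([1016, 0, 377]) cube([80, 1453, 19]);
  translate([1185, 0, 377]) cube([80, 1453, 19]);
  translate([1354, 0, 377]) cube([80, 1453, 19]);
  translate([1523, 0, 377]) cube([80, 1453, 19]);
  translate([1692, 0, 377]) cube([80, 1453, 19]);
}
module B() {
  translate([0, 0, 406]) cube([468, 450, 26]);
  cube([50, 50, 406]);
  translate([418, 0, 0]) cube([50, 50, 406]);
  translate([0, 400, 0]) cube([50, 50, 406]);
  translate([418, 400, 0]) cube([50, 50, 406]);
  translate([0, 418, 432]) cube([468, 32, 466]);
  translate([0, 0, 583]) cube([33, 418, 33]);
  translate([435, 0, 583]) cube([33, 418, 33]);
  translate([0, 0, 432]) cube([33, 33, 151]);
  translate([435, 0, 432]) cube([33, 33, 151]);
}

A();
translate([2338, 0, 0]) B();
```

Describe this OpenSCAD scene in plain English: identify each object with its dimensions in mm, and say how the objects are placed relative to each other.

A is a bed frame 1948 mm long (x) by 1453 mm wide (y). Four 82×82 mm corner posts, 510 mm tall, at the corners of the footprint. Four rails of 20 mm thickness and 178 mm height run between adjacent posts with their undersides at z = 199 mm, their outer faces flush with the outside of the frame (the two x-running rails run between the posts' inner faces; the two y-running rails run between the posts' inner faces). 10 slats, each 80 mm wide (x) and 19 mm thick, lie across the top of the two x-running rails, running the full 1453 mm width of the frame in y; the slats are evenly spaced along x between the inner faces of the end posts with equal gaps (rounded down to the nearest mm) at the −x end and between each pair — any rounding remainder accumulates at the +x end.

B is a chair: 468×450 mm seat, 26 mm thick, top at z = 432 mm, on four 50 mm square corner legs flush with the seat edges. A 32 mm thick backrest slab spans the full seat width, extending 466 mm above the seat top, its back face flush with the seat's +y edge. Two armrests of 33×33 mm section run along each side from the seat's front edge to the front of the backrest, top faces 184 mm above the seat top and outer faces flush with the seat's x-edges; a 33×33 mm post under the front of each armrest stands on the seat at the front corner.

The chair is on the floor beside the bed frame on its +x side.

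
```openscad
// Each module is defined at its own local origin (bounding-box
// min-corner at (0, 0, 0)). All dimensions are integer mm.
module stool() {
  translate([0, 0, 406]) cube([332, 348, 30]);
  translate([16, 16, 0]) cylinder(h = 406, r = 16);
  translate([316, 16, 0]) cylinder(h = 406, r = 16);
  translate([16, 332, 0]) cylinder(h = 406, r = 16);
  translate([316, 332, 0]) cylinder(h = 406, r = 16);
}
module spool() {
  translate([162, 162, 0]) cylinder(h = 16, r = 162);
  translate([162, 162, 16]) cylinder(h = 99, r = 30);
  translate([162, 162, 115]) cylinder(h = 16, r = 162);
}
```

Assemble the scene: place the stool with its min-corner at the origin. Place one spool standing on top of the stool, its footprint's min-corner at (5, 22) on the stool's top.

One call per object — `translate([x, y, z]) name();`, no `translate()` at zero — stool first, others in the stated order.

stool();
translate([5, 22, 436]) spool();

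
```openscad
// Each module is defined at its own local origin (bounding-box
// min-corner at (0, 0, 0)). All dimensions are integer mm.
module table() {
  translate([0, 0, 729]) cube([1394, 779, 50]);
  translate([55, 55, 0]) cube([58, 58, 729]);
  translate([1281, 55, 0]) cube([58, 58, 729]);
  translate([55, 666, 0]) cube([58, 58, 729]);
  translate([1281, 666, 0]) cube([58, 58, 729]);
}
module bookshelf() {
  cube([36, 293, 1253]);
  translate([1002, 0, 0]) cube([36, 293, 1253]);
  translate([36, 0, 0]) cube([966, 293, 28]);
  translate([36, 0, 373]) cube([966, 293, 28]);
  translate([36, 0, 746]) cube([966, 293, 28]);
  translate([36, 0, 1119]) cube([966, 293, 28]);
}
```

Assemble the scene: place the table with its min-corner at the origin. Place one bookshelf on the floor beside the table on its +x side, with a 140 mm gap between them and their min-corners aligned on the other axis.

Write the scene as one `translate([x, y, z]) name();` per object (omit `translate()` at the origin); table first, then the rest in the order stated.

table();
translate([1534, 0, 0]) bookshelf();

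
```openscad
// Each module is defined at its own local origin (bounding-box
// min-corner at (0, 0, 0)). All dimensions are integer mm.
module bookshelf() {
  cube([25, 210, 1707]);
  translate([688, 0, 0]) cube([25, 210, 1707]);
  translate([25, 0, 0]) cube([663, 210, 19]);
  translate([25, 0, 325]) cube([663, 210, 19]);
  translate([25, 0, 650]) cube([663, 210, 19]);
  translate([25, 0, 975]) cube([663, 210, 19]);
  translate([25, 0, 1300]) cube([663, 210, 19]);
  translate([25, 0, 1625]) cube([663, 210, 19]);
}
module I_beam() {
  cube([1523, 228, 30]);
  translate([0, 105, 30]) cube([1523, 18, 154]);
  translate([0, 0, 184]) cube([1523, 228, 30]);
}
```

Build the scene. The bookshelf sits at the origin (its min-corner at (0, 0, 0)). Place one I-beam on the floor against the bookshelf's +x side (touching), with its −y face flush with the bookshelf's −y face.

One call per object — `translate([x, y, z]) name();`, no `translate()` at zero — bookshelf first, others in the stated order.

bookshelf();
translate([713, 0, 0]) I_beam();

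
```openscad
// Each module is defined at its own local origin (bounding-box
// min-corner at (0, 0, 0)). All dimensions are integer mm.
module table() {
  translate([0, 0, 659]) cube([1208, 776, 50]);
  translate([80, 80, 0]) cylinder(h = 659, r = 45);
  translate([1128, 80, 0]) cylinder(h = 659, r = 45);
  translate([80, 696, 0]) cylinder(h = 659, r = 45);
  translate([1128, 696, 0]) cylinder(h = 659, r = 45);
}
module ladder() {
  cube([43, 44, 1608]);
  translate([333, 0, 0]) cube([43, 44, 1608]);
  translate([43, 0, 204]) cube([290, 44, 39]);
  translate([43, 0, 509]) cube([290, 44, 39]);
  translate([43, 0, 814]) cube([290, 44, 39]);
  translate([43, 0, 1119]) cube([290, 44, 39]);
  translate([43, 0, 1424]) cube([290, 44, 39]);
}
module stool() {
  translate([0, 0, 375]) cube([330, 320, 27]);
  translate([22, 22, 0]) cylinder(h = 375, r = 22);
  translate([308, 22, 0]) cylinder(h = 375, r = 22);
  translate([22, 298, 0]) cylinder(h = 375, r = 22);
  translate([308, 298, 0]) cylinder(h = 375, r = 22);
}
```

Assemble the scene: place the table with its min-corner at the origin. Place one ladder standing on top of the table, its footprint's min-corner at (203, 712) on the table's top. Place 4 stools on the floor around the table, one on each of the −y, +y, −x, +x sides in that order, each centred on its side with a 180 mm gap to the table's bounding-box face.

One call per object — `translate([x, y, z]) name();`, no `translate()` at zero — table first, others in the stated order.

table();
translate([203, 712, 709]) ladder();
translate([439, -500, 0]) stool();
translate([439, 956, 0]) stool();
translate([-510, 228, 0]) stool();
translate([1388, 228, 0]) stool();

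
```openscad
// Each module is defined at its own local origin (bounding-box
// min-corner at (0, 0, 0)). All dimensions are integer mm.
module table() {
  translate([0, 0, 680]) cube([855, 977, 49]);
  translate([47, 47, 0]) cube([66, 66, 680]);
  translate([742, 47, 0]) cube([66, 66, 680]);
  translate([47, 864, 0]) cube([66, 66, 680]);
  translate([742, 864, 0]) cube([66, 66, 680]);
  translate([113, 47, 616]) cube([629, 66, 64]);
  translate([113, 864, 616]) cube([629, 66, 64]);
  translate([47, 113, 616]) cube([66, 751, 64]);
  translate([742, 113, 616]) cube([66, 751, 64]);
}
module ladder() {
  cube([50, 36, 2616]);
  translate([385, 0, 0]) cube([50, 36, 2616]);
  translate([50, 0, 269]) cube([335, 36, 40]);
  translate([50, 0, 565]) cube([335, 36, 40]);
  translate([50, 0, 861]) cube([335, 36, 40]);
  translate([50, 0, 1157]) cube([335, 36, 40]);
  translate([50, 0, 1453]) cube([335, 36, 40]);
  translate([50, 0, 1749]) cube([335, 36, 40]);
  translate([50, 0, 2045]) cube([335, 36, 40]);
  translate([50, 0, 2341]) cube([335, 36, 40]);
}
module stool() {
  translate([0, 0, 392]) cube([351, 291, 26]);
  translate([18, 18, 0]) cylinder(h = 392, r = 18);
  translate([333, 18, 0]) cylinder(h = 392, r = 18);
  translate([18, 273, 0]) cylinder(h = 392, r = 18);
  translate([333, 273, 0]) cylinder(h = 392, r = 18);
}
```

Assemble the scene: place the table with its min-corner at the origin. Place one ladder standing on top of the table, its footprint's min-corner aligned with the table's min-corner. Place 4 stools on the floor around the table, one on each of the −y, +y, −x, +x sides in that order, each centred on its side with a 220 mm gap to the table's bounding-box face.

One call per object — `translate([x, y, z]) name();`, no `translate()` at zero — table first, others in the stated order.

table();
translate([0, 0, 729]) ladder();
translate([252, -511, 0]) stool();
translate([252, 1197, 0]) stool();
translate([-571, 343, 0]) stool();
translate([1075, 343, 0]) stool();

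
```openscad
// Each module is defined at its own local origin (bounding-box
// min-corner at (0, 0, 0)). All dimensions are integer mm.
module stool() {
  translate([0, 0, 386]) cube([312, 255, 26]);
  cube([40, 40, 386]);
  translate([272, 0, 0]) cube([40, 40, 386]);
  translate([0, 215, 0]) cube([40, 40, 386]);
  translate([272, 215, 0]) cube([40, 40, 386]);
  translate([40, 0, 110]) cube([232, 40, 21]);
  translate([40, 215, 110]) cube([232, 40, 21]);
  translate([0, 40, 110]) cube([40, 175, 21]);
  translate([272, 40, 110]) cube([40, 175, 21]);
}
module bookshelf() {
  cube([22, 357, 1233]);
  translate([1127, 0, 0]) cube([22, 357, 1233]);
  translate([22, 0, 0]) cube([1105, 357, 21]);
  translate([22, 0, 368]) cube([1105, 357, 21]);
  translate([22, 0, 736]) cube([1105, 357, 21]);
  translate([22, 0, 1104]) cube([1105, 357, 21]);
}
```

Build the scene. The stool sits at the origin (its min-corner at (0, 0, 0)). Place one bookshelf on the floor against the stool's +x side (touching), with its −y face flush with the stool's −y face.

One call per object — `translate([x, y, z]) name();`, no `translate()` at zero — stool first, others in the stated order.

stool();
translate([312, 0, 0]) bookshelf();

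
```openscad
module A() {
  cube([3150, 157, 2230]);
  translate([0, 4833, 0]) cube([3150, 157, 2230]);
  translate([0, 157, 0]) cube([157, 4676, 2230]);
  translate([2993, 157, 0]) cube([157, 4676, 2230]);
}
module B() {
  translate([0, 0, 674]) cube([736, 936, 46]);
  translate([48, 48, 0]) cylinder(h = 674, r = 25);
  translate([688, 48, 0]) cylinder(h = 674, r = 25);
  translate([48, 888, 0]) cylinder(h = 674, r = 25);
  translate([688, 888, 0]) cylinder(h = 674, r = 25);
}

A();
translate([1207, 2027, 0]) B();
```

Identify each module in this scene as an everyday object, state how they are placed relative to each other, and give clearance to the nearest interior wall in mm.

A is a house frame. B is a table. The table sits inside the house frame, centred. The clearance to the nearest interior wall is 1050 mm.

Clearances: x = 1050, y = 1870; minimum 1050 mm.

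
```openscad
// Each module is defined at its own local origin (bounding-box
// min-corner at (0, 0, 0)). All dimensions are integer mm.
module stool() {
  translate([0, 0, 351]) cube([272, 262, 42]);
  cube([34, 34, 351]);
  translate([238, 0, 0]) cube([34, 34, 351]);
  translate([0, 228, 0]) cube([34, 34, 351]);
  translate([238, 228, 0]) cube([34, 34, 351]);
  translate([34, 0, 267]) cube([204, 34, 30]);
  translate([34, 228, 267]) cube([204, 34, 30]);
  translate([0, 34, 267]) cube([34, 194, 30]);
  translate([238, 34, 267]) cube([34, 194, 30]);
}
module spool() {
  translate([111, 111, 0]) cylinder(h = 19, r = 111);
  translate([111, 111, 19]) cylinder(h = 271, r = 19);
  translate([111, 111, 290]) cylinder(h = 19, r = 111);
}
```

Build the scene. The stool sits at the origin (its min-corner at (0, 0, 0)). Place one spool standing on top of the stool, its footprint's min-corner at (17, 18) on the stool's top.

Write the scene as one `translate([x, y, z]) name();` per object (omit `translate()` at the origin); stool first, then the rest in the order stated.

stool();
translate([17, 18, 393]) spool();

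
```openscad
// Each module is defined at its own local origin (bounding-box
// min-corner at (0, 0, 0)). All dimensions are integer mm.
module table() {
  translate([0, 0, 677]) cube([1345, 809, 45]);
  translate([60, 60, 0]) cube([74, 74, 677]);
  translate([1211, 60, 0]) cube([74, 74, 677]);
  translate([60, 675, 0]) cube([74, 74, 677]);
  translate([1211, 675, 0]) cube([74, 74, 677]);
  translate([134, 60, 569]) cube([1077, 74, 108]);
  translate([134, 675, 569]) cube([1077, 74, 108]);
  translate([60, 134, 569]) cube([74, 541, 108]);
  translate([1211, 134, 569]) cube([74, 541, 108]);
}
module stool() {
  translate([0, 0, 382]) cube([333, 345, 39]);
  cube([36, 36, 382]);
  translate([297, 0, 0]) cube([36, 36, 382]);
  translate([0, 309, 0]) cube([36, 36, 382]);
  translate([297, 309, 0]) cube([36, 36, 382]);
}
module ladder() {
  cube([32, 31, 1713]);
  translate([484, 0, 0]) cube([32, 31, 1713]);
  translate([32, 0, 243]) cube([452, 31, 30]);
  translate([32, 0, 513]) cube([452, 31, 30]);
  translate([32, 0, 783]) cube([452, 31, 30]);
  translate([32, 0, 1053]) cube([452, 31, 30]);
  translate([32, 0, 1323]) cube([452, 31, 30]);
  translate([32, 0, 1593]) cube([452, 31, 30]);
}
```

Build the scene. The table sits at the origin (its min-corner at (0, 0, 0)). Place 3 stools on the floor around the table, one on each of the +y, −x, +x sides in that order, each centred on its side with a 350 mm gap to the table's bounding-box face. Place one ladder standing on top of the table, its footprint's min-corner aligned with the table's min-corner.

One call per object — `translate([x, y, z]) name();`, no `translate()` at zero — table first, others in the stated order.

table();
translate([506, 1159, 0]) stool();
translate([-683, 232, 0]) stool();
translate([1695, 232, 0]) stool();
translate([0, 0, 722]) ladder();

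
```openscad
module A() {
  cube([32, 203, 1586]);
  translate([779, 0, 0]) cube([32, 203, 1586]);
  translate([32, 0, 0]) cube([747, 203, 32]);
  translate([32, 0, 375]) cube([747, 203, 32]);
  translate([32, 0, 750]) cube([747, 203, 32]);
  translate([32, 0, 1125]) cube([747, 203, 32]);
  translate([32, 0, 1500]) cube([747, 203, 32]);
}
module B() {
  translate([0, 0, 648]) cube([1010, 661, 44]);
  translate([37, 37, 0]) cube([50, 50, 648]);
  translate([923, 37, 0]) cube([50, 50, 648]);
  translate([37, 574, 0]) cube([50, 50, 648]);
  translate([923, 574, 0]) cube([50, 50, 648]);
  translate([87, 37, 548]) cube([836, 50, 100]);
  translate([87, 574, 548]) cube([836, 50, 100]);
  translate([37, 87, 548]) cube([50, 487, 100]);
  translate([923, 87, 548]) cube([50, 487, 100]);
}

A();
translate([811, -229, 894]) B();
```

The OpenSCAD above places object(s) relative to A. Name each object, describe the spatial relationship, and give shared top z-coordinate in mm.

A is a bookshelf. B is a table. The table is beside the bookshelf with their tops flush at z = 1586. The shared top z-coordinate is 1586 mm.

Both tops at z = 1586 mm.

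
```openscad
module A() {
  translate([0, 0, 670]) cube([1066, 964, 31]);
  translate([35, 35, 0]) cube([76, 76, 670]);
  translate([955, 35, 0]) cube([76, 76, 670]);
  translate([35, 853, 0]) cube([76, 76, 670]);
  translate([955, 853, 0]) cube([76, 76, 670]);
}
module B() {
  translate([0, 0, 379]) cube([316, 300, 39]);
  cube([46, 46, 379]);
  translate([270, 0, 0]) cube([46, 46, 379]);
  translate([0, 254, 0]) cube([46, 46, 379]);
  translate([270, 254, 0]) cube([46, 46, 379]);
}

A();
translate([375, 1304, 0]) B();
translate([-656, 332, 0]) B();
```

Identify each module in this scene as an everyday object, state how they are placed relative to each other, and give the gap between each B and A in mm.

A is a table. B is a stool. Two stools sit around the table at the +y, −x sides. The gap between each stool and the table is 340 mm.

Each stool's nearest face is 340 mm from the table's bounding box.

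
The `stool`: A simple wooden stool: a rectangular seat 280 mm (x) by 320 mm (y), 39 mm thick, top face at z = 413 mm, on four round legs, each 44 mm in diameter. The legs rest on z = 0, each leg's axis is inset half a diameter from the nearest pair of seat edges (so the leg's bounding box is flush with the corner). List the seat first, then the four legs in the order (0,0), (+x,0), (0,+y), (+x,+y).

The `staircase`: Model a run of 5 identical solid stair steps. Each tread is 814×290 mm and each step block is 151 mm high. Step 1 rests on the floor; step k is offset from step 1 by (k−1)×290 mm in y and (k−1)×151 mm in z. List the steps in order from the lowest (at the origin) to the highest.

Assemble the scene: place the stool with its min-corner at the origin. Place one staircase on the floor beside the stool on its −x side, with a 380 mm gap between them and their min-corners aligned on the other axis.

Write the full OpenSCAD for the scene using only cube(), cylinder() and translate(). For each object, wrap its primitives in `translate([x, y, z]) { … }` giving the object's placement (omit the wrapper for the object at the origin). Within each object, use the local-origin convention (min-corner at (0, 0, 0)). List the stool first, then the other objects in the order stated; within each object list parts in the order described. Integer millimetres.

translate([0, 0, 374]) cube([280, 320, 39]);
translate([22, 22, 0]) cylinder(h = 374, r = 22);
translate([258, 22, 0]) cylinder(h = 374, r = 22);
translate([22, 298, 0]) cylinder(h = 374, r = 22);
translate([258, 298, 0]) cylinder(h = 374, r = 22);
translate([-1194, 0, 0]) {
  cube([814, 290, 151]);
  translate([0, 290, 151]) cube([814, 290, 151]);
  translate([0, 580, 302]) cube([814, 290, 151]);
  translate([0, 870, 453]) cube([814, 290, 151]);
  translate([0, 1160, 604]) cube([814, 290, 151]);
}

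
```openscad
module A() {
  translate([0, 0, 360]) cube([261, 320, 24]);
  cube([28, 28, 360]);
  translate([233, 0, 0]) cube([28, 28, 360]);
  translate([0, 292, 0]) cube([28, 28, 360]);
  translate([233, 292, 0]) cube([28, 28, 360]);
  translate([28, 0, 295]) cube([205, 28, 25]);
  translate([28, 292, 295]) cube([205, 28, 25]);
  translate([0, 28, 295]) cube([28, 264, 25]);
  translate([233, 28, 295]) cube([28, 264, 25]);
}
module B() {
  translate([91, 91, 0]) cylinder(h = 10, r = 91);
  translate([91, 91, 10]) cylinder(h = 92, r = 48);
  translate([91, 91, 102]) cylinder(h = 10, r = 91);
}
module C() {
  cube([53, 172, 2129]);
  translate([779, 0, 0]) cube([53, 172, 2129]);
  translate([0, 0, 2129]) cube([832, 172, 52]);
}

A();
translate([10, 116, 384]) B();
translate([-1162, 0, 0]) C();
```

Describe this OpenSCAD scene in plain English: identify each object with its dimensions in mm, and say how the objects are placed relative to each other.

A is a four-legged stool. The seat is a 261×320×24 mm slab whose top surface is at z = 384 mm; four square legs, each 28×28 mm in cross-section, run from the floor (z = 0) to the underside of the seat, each flush with a corner of the seat. Four stretchers, 28 mm wide and 25 mm tall, connect adjacent legs with their undersides at z = 295 mm, each running between the inner faces of the legs it joins and aligned with the legs' outer faces on the other axis.

B is a spool: two coaxial disc flanges of radius 91 mm and thickness 10 mm, joined by a core cylinder of radius 48 mm and height 92 mm. The lower flange rests on z = 0 and the three cylinders share a vertical axis.

C is a rectangular door frame: two vertical jambs of 53×172 mm section, 2129 mm tall, with a clear opening 726 mm wide between their inner faces. A header 52 mm tall and 172 mm deep lies on top of the jambs and spans the full outside width.

The spool is on top of the stool. The door frame is on the floor beside the stool on its −x side.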